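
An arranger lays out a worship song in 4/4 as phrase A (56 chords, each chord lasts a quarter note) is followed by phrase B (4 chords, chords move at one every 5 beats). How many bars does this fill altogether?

19 bars

A: 56 × 1 = 56 beats = 14 bars.
B: 4 × 5 = 20 beats = 5 bars.
Total: 14 + 5 = 19 bars.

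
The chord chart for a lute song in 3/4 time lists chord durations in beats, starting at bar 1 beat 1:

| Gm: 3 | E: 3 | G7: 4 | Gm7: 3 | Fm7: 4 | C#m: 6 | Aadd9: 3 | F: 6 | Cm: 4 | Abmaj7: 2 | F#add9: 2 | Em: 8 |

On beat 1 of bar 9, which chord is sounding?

Beat 1 of bar 9 is beat (9−1)×3 + 1 = 25 overall.
Running totals: Gm ends at 3, E ends at 6, G7 ends at 10, Gm7 ends at 13, Fm7 ends at 17, C#m ends at 23, Aadd9 ends at 26.
Beat 25 falls within Aadd9.

Aadd9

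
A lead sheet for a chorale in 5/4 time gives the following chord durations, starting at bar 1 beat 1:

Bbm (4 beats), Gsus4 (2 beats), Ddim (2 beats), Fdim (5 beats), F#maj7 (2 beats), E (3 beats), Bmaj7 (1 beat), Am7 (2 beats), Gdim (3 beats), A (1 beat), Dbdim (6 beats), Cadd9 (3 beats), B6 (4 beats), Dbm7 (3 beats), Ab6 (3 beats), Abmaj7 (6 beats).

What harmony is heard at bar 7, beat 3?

Beat 3 of bar 7 is beat (7−1)×5 + 3 = 33 overall.
Running totals: Bbm ends at 4, Gsus4 ends at 6, Ddim ends at 8, Fdim ends at 13, F#maj7 ends at 15, E ends at 18, Bmaj7 ends at 19, Am7 ends at 21, Gdim ends at 24, A ends at 25, Dbdim ends at 31, Cadd9 ends at 34.
Beat 33 falls within Cadd9.

Cadd9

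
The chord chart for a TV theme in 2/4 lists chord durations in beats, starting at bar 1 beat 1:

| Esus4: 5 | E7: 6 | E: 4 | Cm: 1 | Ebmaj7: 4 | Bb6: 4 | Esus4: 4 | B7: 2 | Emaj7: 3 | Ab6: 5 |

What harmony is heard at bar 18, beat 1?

Beat 1 of bar 18 is beat (18−1)×2 + 1 = 35 overall.
Running totals: Esus4 ends at 5, E7 ends at 11, E ends at 15, Cm ends at 16, Ebmaj7 ends at 20, Bb6 ends at 24, Esus4 ends at 28, B7 ends at 30, Emaj7 ends at 33, Ab6 ends at 38.
Beat 35 falls within Ab6.

Ab6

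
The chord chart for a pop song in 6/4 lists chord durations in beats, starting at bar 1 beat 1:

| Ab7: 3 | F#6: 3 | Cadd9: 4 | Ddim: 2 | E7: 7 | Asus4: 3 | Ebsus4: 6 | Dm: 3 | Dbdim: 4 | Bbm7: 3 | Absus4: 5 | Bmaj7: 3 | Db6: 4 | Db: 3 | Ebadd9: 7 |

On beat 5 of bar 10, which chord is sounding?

Ebadd9

Beat 5 of bar 10 is beat (10−1)×6 + 5 = 59 overall.
Running totals: Ab7 ends at 3, F#6 ends at 6, Cadd9 ends at 10, Ddim ends at 12, E7 ends at 19, Asus4 ends at 22, Ebsus4 ends at 28, Dm ends at 31, Dbdim ends at 35, Bbm7 ends at 38, Absus4 ends at 43, Bmaj7 ends at 46, Db6 ends at 50, Db ends at 53, Ebadd9 ends at 60.
Beat 59 falls within Ebadd9.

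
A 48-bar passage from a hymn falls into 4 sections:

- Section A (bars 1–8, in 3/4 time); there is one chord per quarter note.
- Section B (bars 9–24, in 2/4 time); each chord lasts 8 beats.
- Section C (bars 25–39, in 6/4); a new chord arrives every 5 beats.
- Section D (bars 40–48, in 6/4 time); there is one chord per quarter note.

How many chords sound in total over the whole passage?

A: 8·3 = 24 beats, 24/1 = 24 chords.
B: 16·2 = 32 beats, 32/8 = 4 chords.
C: 15·6 = 90 beats, 90/5 = 18 chords.
D: 9·6 = 54 beats, 54/1 = 54 chords.
Total: 24 + 4 + 18 + 54 = 100.

100 chords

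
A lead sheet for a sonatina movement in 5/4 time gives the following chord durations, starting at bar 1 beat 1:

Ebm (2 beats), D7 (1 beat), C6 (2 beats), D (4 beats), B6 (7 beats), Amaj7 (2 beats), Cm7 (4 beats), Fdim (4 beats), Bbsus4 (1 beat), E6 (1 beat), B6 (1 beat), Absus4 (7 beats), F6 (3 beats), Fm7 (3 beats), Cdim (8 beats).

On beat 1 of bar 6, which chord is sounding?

Fdim

Beat 1 of bar 6 is beat (6−1)×5 + 1 = 26 overall.
Running totals: Ebm ends at 2, D7 ends at 3, C6 ends at 5, D ends at 9, B6 ends at 16, Amaj7 ends at 18, Cm7 ends at 22, Fdim ends at 26.
Beat 26 falls within Fdim.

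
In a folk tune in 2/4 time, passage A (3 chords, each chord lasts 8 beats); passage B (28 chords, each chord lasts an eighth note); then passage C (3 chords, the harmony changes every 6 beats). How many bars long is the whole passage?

28 bars

A: 3 × 8 = 24 beats = 12 bars.
B: 28 × 0.5 = 14 beats = 7 bars.
C: 3 × 6 = 18 beats = 9 bars.
Total: 12 + 7 + 9 = 28 bars.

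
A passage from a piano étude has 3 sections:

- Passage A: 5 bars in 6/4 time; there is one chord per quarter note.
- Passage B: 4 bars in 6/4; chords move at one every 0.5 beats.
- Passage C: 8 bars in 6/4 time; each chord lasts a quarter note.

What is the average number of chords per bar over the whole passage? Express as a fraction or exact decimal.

A: 5 × 6 = 30 beats ÷ 1 = 30 chords.
B: 4 × 6 = 24 beats ÷ 0.5 = 48 chords.
C: 8 × 6 = 48 beats ÷ 1 = 48 chords.
Overall: 126 chords over 17 bars → 126/17 = 126/17 chords per bar.

126/17 chords per bar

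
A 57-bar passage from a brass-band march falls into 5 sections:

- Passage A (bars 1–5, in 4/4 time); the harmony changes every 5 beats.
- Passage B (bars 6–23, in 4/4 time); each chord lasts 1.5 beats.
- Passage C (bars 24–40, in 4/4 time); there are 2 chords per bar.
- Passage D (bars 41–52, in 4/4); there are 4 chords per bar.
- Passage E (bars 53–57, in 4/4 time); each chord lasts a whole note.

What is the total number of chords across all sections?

139 chords

A: 5 bars × 4 beats = 20 beats; 5 beats/chord → 4 chords.
B: 18 bars × 4 beats = 72 beats; 1.5 beats/chord → 48 chords.
C: 17 bars × 4 beats = 68 beats; 2 beats/chord → 34 chords.
D: 12 bars × 4 beats = 48 beats; 1 beat/chord → 48 chords.
E: 5 bars × 4 beats = 20 beats; 4 beats/chord → 5 chords.
Total: 4 + 48 + 34 + 48 + 5 = 139.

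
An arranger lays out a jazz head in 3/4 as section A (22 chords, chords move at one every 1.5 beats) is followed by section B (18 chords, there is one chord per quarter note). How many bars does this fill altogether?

A: 22 × 1.5 = 33 beats = 11 bars.
B: 18 × 1 = 18 beats = 6 bars.
Total: 11 + 6 = 17 bars.

17 bars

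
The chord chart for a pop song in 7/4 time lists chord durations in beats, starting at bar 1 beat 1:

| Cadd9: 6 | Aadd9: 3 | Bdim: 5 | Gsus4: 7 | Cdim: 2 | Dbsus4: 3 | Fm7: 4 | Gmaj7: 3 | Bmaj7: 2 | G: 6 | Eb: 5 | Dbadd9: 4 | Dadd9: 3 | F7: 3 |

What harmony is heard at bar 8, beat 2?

Beat 2 of bar 8 is beat (8−1)×7 + 2 = 51 overall.
Running totals: Cadd9 ends at 6, Aadd9 ends at 9, Bdim ends at 14, Gsus4 ends at 21, Cdim ends at 23, Dbsus4 ends at 26, Fm7 ends at 30, Gmaj7 ends at 33, Bmaj7 ends at 35, G ends at 41, Eb ends at 46, Dbadd9 ends at 50, Dadd9 ends at 53.
Beat 51 falls within Dadd9.

Dadd9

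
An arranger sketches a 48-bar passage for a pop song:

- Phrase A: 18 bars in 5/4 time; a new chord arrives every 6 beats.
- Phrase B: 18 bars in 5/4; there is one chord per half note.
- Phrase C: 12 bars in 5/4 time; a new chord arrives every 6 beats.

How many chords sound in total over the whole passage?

A: 18 bars × 5 beats = 90 beats; 6 beats/chord → 15 chords.
B: 18 bars × 5 beats = 90 beats; 2 beats/chord → 45 chords.
C: 12 bars × 5 beats = 60 beats; 6 beats/chord → 10 chords.
Total: 15 + 45 + 10 = 70.

70 chords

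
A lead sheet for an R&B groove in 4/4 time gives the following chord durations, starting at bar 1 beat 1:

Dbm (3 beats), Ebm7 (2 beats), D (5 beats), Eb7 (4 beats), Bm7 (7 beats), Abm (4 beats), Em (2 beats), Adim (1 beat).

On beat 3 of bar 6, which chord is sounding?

Beat 3 of bar 6 is beat (6−1)×4 + 3 = 23 overall.
Running totals: Dbm ends at 3, Ebm7 ends at 5, D ends at 10, Eb7 ends at 14, Bm7 ends at 21, Abm ends at 25.
Beat 23 falls within Abm.

Abm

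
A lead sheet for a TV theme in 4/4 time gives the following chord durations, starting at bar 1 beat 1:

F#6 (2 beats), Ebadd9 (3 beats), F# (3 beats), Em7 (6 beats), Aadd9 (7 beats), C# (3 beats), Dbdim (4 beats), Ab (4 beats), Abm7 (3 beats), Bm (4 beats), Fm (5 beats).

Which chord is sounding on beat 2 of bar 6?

C#

Beat 2 of bar 6 is beat (6−1)×4 + 2 = 22 overall.
Running totals: F#6 ends at 2, Ebadd9 ends at 5, F# ends at 8, Em7 ends at 14, Aadd9 ends at 21, C# ends at 24.
Beat 22 falls within C#.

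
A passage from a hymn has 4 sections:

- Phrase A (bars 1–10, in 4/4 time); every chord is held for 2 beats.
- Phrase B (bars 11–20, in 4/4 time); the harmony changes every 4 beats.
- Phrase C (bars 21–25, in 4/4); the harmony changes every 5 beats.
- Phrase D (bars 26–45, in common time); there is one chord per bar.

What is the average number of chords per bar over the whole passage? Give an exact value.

1.2 chords per bar

A: 10 bars of 4 beats is 40 beats; at 2 beats each that's 20 chords.
B: 10 bars of 4 beats is 40 beats; at 4 beats each that's 10 chords.
C: 5 bars of 4 beats is 20 beats; at 5 beats each that's 4 chords.
D: 20 bars of 4 beats is 80 beats; at 4 beats each that's 20 chords.
Overall: 54 chords over 45 bars → 54/45 = 1.2 chords per bar.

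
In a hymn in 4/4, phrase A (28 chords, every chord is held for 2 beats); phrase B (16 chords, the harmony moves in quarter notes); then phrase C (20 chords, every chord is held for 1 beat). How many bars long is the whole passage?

23 bars

A: 28 × 2 = 56 beats = 14 bars.
B: 16 × 1 = 16 beats = 4 bars.
C: 20 × 1 = 20 beats = 5 bars.
Total: 14 + 4 + 5 = 23 bars.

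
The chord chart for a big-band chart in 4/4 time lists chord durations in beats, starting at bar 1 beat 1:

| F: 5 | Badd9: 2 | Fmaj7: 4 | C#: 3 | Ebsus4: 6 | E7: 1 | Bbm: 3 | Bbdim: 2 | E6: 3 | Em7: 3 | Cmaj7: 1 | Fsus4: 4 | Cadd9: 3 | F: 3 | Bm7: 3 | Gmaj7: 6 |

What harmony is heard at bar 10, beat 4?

Beat 4 of bar 10 is beat (10−1)×4 + 4 = 40 overall.
Running totals: F ends at 5, Badd9 ends at 7, Fmaj7 ends at 11, C# ends at 14, Ebsus4 ends at 20, E7 ends at 21, Bbm ends at 24, Bbdim ends at 26, E6 ends at 29, Em7 ends at 32, Cmaj7 ends at 33, Fsus4 ends at 37, Cadd9 ends at 40.
Beat 40 falls within Cadd9.

Cadd9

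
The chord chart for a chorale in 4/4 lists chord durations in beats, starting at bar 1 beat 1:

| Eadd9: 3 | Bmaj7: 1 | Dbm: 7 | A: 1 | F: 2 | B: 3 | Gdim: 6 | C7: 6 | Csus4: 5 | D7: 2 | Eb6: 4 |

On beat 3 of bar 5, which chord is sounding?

Gdim

Beat 3 of bar 5 is beat (5−1)×4 + 3 = 19 overall.
Running totals: Eadd9 ends at 3, Bmaj7 ends at 4, Dbm ends at 11, A ends at 12, F ends at 14, B ends at 17, Gdim ends at 23.
Beat 19 falls within Gdim.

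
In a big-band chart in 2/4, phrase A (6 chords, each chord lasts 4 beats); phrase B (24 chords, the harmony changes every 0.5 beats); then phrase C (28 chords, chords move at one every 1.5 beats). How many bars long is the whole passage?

A: 6 × 4 = 24 beats = 12 bars.
B: 24 × 0.5 = 12 beats = 6 bars.
C: 28 × 1.5 = 42 beats = 21 bars.
Total: 12 + 6 + 21 = 39 bars.

39 bars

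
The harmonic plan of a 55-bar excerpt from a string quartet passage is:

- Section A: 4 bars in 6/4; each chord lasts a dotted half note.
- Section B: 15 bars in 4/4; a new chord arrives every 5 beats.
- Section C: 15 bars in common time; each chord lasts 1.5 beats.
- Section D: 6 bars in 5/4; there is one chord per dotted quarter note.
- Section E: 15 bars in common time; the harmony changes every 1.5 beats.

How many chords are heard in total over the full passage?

120 chords

A: 4·6 = 24 beats, 24/3 = 8 chords.
B: 15·4 = 60 beats, 60/5 = 12 chords.
C: 15·4 = 60 beats, 60/1.5 = 40 chords.
D: 6·5 = 30 beats, 30/1.5 = 20 chords.
E: 15·4 = 60 beats, 60/1.5 = 40 chords.
Total: 8 + 12 + 40 + 20 + 40 = 120.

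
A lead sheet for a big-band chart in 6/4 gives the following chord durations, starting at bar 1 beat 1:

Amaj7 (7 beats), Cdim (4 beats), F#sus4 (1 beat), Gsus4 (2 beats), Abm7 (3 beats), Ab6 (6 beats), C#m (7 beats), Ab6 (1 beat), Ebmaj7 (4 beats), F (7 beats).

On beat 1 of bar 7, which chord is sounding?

F

Beat 1 of bar 7 is beat (7−1)×6 + 1 = 37 overall.
Running totals: Amaj7 ends at 7, Cdim ends at 11, F#sus4 ends at 12, Gsus4 ends at 14, Abm7 ends at 17, Ab6 ends at 23, C#m ends at 30, Ab6 ends at 31, Ebmaj7 ends at 35, F ends at 42.
Beat 37 falls within F.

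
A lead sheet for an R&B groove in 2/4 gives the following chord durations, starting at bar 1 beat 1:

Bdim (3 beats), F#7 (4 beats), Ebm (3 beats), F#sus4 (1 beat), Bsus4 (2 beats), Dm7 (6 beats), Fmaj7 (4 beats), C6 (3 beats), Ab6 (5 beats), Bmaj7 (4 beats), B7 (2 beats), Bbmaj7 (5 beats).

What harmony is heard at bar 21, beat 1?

Beat 1 of bar 21 is beat (21−1)×2 + 1 = 41 overall.
Running totals: Bdim ends at 3, F#7 ends at 7, Ebm ends at 10, F#sus4 ends at 11, Bsus4 ends at 13, Dm7 ends at 19, Fmaj7 ends at 23, C6 ends at 26, Ab6 ends at 31, Bmaj7 ends at 35, B7 ends at 37, Bbmaj7 ends at 42.
Beat 41 falls within Bbmaj7.

Bbmaj7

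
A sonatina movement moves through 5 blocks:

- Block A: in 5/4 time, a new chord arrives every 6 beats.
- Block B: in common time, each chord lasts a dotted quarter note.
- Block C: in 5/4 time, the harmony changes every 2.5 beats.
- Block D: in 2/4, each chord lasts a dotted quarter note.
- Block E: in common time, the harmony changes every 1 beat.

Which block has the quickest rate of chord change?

A: 5/6 = 5/6 chords/bar.
B: 4/1.5 = 8/3 chords/bar.
C: 5/2.5 = 2 chords/bar.
D: 2/1.5 = 4/3 chords/bar.
E: 4/1 = 4 chords/bar.
Fastest is E at 4 chords/bar.

Block E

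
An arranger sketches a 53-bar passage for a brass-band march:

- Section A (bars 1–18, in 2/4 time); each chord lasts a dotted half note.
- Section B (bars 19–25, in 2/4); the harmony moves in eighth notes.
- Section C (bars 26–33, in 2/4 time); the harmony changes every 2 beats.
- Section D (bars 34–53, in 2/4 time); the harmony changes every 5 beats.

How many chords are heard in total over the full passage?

56 chords

A: 18·2 = 36 beats, 36/3 = 12 chords.
B: 7·2 = 14 beats, 14/0.5 = 28 chords.
C: 8·2 = 16 beats, 16/2 = 8 chords.
D: 20·2 = 40 beats, 40/5 = 8 chords.
Total: 12 + 28 + 8 + 8 = 56.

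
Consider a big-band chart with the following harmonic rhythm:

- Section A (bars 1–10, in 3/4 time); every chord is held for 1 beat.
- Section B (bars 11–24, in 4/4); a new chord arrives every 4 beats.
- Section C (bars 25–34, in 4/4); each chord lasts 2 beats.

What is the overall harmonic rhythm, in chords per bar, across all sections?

A: 10 bars of 3 beats is 30 beats; at 1 beat each that's 30 chords.
B: 14 bars of 4 beats is 56 beats; at 4 beats each that's 14 chords.
C: 10 bars of 4 beats is 40 beats; at 2 beats each that's 20 chords.
Overall: 64 chords over 34 bars → 64/34 = 32/17 chords per bar.

32/17 chords per bar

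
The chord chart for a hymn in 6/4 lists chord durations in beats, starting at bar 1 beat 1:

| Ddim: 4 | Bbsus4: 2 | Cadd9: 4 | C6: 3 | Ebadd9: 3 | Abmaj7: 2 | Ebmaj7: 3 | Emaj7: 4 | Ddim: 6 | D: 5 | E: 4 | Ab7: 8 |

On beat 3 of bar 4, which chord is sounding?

Beat 3 of bar 4 is beat (4−1)×6 + 3 = 21 overall.
Running totals: Ddim ends at 4, Bbsus4 ends at 6, Cadd9 ends at 10, C6 ends at 13, Ebadd9 ends at 16, Abmaj7 ends at 18, Ebmaj7 ends at 21.
Beat 21 falls within Ebmaj7.

Ebmaj7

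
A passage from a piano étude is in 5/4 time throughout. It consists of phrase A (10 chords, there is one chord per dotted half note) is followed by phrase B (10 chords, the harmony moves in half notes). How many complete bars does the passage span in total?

10 bars

A: 10 × 3 = 30 beats = 6 bars.
B: 10 × 2 = 20 beats = 4 bars.
Total: 6 + 4 = 10 bars.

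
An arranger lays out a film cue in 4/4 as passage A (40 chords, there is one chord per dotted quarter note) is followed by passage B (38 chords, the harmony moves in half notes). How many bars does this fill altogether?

A: 40 × 1.5 = 60 beats = 15 bars.
B: 38 × 2 = 76 beats = 19 bars.
Total: 15 + 19 = 34 bars.

34 bars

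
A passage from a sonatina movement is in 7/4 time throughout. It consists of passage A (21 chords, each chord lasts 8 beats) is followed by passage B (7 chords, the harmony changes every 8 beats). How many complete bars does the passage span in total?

32 bars

A: 21 × 8 = 168 beats = 24 bars.
B: 7 × 8 = 56 beats = 8 bars.
Total: 24 + 8 = 32 bars.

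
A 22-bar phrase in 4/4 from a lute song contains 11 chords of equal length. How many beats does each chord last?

22 bars × 4 beats/bar = 88 beats total.
88 beats ÷ 11 chords = 8 beats per chord.

8 beats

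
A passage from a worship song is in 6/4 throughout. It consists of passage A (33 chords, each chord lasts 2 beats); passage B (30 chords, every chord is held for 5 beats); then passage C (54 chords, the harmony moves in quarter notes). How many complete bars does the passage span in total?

45 bars

A: 33 × 2 = 66 beats = 11 bars.
B: 30 × 5 = 150 beats = 25 bars.
C: 54 × 1 = 54 beats = 9 bars.
Total: 11 + 25 + 9 = 45 bars.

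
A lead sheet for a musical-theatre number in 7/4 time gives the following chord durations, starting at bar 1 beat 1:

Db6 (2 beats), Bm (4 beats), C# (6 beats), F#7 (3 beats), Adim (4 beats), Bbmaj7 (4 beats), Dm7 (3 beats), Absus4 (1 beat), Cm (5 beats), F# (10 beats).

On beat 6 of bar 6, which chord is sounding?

Beat 6 of bar 6 is beat (6−1)×7 + 6 = 41 overall.
Running totals: Db6 ends at 2, Bm ends at 6, C# ends at 12, F#7 ends at 15, Adim ends at 19, Bbmaj7 ends at 23, Dm7 ends at 26, Absus4 ends at 27, Cm ends at 32, F# ends at 42.
Beat 41 falls within F#.

F#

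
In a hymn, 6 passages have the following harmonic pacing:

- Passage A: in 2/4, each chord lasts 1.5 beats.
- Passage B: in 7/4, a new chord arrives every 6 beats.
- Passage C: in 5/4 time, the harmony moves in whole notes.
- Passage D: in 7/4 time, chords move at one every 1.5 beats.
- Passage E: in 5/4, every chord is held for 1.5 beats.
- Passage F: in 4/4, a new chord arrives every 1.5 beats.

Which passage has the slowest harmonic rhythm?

A: each chord is 1.5 beats in 2/4, so 4/3 per bar.
B: each chord is 6 beats in 7/4, so 7/6 per bar.
C: each chord is 4 beats in 5/4, so 1.25 per bar.
D: each chord is 1.5 beats in 7/4, so 14/3 per bar.
E: each chord is 1.5 beats in 5/4, so 10/3 per bar.
F: each chord is 1.5 beats in 4/4, so 8/3 per bar.
Slowest is B at 7/6 chords/bar.

Passage B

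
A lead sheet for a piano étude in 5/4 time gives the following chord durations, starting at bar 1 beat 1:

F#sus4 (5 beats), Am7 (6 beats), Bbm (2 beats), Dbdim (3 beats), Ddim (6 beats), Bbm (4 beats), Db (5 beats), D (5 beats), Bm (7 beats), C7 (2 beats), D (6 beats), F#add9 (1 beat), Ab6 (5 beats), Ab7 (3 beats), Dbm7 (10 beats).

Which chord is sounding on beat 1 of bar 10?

D

Beat 1 of bar 10 is beat (10−1)×5 + 1 = 46 overall.
Running totals: F#sus4 ends at 5, Am7 ends at 11, Bbm ends at 13, Dbdim ends at 16, Ddim ends at 22, Bbm ends at 26, Db ends at 31, D ends at 36, Bm ends at 43, C7 ends at 45, D ends at 51.
Beat 46 falls within D.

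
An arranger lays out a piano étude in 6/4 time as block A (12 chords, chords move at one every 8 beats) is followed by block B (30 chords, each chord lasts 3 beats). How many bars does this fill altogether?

31 bars

A: 12 × 8 = 96 beats = 16 bars.
B: 30 × 3 = 90 beats = 15 bars.
Total: 16 + 15 = 31 bars.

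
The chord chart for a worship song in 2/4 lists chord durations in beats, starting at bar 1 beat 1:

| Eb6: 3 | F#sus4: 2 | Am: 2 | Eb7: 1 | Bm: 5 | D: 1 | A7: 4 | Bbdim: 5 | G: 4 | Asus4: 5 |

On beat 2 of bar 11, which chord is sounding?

Bbdim

Beat 2 of bar 11 is beat (11−1)×2 + 2 = 22 overall.
Running totals: Eb6 ends at 3, F#sus4 ends at 5, Am ends at 7, Eb7 ends at 8, Bm ends at 13, D ends at 14, A7 ends at 18, Bbdim ends at 23.
Beat 22 falls within Bbdim.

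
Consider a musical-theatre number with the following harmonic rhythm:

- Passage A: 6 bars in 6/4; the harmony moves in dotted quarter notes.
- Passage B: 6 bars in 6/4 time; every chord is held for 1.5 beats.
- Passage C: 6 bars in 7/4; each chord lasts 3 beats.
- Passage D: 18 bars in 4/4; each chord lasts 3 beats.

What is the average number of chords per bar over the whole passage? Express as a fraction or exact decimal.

43/18 chords per bar

A: 6 bars of 6 beats is 36 beats; at 1.5 beats each that's 24 chords.
B: 6 bars of 6 beats is 36 beats; at 1.5 beats each that's 24 chords.
C: 6 bars of 7 beats is 42 beats; at 3 beats each that's 14 chords.
D: 18 bars of 4 beats is 72 beats; at 3 beats each that's 24 chords.
Overall: 86 chords over 36 bars → 86/36 = 43/18 chords per bar.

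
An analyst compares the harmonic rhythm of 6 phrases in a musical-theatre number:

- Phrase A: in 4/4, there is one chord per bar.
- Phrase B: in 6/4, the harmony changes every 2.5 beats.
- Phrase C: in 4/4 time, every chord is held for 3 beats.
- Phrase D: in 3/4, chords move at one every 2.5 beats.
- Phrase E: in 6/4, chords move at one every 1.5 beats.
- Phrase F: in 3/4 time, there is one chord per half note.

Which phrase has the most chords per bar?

Phrase E

A: each chord is 4 beats in 4/4, so 1 per bar.
B: each chord is 2.5 beats in 6/4, so 2.4 per bar.
C: each chord is 3 beats in 4/4, so 4/3 per bar.
D: each chord is 2.5 beats in 3/4, so 1.2 per bar.
E: each chord is 1.5 beats in 6/4, so 4 per bar.
F: each chord is 2 beats in 3/4, so 1.5 per bar.
Fastest is E at 4 chords/bar.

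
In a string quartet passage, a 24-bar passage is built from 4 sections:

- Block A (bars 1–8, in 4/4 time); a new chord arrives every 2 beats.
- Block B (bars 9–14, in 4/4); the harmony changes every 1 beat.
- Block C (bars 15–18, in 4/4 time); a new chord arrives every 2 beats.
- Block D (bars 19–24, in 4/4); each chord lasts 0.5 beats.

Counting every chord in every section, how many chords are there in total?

96 chords

A has 32 beats and chords last 2 each, so 16 chords.
B has 24 beats and chords last 1 each, so 24 chords.
C has 16 beats and chords last 2 each, so 8 chords.
D has 24 beats and chords last 0.5 each, so 48 chords.
Total: 16 + 24 + 8 + 48 = 96.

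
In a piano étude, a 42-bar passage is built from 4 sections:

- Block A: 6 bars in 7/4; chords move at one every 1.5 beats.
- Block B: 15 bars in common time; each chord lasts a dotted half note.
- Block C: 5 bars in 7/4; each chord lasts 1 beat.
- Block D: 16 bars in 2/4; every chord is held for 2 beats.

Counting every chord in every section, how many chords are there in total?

A: 6 bars × 7 beats = 42 beats; 1.5 beats/chord → 28 chords.
B: 15 bars × 4 beats = 60 beats; 3 beats/chord → 20 chords.
C: 5 bars × 7 beats = 35 beats; 1 beat/chord → 35 chords.
D: 16 bars × 2 beats = 32 beats; 2 beats/chord → 16 chords.
Total: 28 + 20 + 35 + 16 = 99.

99 chords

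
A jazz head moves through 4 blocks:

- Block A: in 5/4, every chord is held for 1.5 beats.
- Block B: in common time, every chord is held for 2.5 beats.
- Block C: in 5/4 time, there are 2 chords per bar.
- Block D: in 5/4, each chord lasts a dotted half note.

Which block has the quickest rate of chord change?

Block A

A: each chord is 1.5 beats in 5/4, so 10/3 per bar.
B: each chord is 2.5 beats in 4/4, so 1.6 per bar.
C: each chord is 2.5 beats in 5/4, so 2 per bar.
D: each chord is 3 beats in 5/4, so 5/3 per bar.
Fastest is A at 10/3 chords/bar.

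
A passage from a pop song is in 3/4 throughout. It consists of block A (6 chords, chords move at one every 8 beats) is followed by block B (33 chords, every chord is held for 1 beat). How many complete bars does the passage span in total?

A: 6 × 8 = 48 beats = 16 bars.
B: 33 × 1 = 33 beats = 11 bars.
Total: 16 + 11 = 27 bars.

27 bars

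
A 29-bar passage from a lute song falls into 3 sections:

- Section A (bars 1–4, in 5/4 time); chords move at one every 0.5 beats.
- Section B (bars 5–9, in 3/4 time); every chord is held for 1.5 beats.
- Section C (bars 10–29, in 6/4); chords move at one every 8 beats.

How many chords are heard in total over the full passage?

A: 4 bars × 5 beats = 20 beats; 0.5 beats/chord → 40 chords.
B: 5 bars × 3 beats = 15 beats; 1.5 beats/chord → 10 chords.
C: 20 bars × 6 beats = 120 beats; 8 beats/chord → 15 chords.
Total: 40 + 10 + 15 = 65.

65 chords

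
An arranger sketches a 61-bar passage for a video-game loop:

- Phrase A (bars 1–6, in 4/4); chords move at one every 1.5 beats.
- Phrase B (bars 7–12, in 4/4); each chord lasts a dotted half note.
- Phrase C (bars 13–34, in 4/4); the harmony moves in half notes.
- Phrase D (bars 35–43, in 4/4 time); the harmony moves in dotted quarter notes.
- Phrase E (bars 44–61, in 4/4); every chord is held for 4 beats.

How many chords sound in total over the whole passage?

110 chords

A: 6 bars × 4 beats = 24 beats; 1.5 beats/chord → 16 chords.
B: 6 bars × 4 beats = 24 beats; 3 beats/chord → 8 chords.
C: 22 bars × 4 beats = 88 beats; 2 beats/chord → 44 chords.
D: 9 bars × 4 beats = 36 beats; 1.5 beats/chord → 24 chords.
E: 18 bars × 4 beats = 72 beats; 4 beats/chord → 18 chords.
Total: 16 + 8 + 44 + 24 + 18 = 110.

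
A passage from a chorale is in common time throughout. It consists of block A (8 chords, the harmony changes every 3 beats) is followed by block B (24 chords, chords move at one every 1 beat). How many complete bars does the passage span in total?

12 bars

A: 8 × 3 = 24 beats = 6 bars.
B: 24 × 1 = 24 beats = 6 bars.
Total: 6 + 6 = 12 bars.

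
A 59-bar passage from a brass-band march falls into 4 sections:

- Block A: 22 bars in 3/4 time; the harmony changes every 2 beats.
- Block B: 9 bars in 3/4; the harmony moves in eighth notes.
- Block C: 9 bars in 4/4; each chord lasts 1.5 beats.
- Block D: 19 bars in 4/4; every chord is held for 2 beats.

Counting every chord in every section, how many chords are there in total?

A: 22·3 = 66 beats, 66/2 = 33 chords.
B: 9·3 = 27 beats, 27/0.5 = 54 chords.
C: 9·4 = 36 beats, 36/1.5 = 24 chords.
D: 19·4 = 76 beats, 76/2 = 38 chords.
Total: 33 + 54 + 24 + 38 = 149.

149 chords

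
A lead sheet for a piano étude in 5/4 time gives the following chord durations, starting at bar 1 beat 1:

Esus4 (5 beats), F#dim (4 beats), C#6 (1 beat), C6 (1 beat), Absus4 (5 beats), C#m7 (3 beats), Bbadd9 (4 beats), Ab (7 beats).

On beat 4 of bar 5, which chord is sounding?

Beat 4 of bar 5 is beat (5−1)×5 + 4 = 24 overall.
Running totals: Esus4 ends at 5, F#dim ends at 9, C#6 ends at 10, C6 ends at 11, Absus4 ends at 16, C#m7 ends at 19, Bbadd9 ends at 23, Ab ends at 30.
Beat 24 falls within Ab.

Ab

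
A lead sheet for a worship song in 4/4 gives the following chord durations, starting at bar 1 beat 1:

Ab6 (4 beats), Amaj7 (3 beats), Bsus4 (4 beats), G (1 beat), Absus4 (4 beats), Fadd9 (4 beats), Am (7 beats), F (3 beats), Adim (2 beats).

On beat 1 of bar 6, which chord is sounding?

Beat 1 of bar 6 is beat (6−1)×4 + 1 = 21 overall.
Running totals: Ab6 ends at 4, Amaj7 ends at 7, Bsus4 ends at 11, G ends at 12, Absus4 ends at 16, Fadd9 ends at 20, Am ends at 27.
Beat 21 falls within Am.

Am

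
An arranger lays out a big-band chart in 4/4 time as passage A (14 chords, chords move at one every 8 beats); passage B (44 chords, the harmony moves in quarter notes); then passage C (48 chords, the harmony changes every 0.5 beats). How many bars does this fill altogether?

A: 14 × 8 = 112 beats = 28 bars.
B: 44 × 1 = 44 beats = 11 bars.
C: 48 × 0.5 = 24 beats = 6 bars.
Total: 28 + 11 + 6 = 45 bars.

45 bars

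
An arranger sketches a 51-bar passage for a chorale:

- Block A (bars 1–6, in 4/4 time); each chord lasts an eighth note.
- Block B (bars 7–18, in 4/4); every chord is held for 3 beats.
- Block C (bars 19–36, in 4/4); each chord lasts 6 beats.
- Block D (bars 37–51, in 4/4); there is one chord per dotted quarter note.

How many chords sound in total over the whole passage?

A: 6·4 = 24 beats, 24/0.5 = 48 chords.
B: 12·4 = 48 beats, 48/3 = 16 chords.
C: 18·4 = 72 beats, 72/6 = 12 chords.
D: 15·4 = 60 beats, 60/1.5 = 40 chords.
Total: 48 + 16 + 12 + 40 = 116.

116 chords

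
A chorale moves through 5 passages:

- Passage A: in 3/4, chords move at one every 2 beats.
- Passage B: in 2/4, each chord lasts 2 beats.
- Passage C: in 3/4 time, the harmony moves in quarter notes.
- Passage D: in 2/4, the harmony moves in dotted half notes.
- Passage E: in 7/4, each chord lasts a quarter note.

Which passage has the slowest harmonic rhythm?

A: each chord is 2 beats in 3/4, so 1.5 per bar.
B: each chord is 2 beats in 2/4, so 1 per bar.
C: each chord is 1 beat in 3/4, so 3 per bar.
D: each chord is 3 beats in 2/4, so 2/3 per bar.
E: each chord is 1 beat in 7/4, so 7 per bar.
Slowest is D at 2/3 chords/bar.

Passage D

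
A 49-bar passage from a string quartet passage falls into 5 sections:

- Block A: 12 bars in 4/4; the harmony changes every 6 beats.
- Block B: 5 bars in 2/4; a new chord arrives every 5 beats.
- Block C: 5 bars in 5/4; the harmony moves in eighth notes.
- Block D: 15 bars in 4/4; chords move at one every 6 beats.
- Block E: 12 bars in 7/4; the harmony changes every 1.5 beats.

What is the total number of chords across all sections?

126 chords

A has 48 beats and chords last 6 each, so 8 chords.
B has 10 beats and chords last 5 each, so 2 chords.
C has 25 beats and chords last 0.5 each, so 50 chords.
D has 60 beats and chords last 6 each, so 10 chords.
E has 84 beats and chords last 1.5 each, so 56 chords.
Total: 8 + 2 + 50 + 10 + 56 = 126.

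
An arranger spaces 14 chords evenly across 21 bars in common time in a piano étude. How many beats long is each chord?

21 bars × 4 beats/bar = 84 beats total.
84 beats ÷ 14 chords = 6 beats per chord.

6 beats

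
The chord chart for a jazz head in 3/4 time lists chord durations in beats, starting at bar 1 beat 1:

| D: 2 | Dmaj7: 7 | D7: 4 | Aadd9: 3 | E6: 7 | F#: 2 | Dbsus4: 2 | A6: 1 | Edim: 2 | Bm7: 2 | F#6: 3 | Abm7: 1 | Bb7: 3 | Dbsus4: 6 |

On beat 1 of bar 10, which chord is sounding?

Beat 1 of bar 10 is beat (10−1)×3 + 1 = 28 overall.
Running totals: D ends at 2, Dmaj7 ends at 9, D7 ends at 13, Aadd9 ends at 16, E6 ends at 23, F# ends at 25, Dbsus4 ends at 27, A6 ends at 28.
Beat 28 falls within A6.

A6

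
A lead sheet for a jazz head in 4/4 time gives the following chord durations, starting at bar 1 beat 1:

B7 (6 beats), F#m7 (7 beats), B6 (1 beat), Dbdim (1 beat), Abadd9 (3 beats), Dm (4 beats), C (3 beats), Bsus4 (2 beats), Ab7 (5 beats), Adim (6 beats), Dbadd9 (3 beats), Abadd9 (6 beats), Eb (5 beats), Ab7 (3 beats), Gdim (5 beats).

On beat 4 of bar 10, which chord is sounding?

Beat 4 of bar 10 is beat (10−1)×4 + 4 = 40 overall.
Running totals: B7 ends at 6, F#m7 ends at 13, B6 ends at 14, Dbdim ends at 15, Abadd9 ends at 18, Dm ends at 22, C ends at 25, Bsus4 ends at 27, Ab7 ends at 32, Adim ends at 38, Dbadd9 ends at 41.
Beat 40 falls within Dbadd9.

Dbadd9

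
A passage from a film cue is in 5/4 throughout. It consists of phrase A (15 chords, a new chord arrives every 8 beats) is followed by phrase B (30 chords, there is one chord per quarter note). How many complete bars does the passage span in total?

A: 15 × 8 = 120 beats = 24 bars.
B: 30 × 1 = 30 beats = 6 bars.
Total: 24 + 6 = 30 bars.

30 bars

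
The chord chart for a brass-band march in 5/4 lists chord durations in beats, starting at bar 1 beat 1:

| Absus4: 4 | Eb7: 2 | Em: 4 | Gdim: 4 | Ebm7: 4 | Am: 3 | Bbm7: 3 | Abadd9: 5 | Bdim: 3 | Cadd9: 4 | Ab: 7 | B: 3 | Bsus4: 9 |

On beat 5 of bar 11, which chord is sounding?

Beat 5 of bar 11 is beat (11−1)×5 + 5 = 55 overall.
Running totals: Absus4 ends at 4, Eb7 ends at 6, Em ends at 10, Gdim ends at 14, Ebm7 ends at 18, Am ends at 21, Bbm7 ends at 24, Abadd9 ends at 29, Bdim ends at 32, Cadd9 ends at 36, Ab ends at 43, B ends at 46, Bsus4 ends at 55.
Beat 55 falls within Bsus4.

Bsus4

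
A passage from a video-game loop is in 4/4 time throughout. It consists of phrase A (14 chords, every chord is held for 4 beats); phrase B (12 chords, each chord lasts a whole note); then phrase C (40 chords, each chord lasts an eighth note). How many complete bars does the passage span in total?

A: 14 × 4 = 56 beats = 14 bars.
B: 12 × 4 = 48 beats = 12 bars.
C: 40 × 0.5 = 20 beats = 5 bars.
Total: 14 + 12 + 5 = 31 bars.

31 bars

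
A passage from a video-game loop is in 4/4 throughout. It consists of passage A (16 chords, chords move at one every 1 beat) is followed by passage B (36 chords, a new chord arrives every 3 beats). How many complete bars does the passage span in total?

A: 16 × 1 = 16 beats = 4 bars.
B: 36 × 3 = 108 beats = 27 bars.
Total: 4 + 27 = 31 bars.

31 bars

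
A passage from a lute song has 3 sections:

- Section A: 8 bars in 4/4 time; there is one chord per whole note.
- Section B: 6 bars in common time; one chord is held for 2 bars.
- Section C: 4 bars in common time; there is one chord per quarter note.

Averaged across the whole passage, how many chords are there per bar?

1.5 chords per bar

A: 8 × 4 = 32 beats ÷ 4 = 8 chords.
B: 6 × 4 = 24 beats ÷ 8 = 3 chords.
C: 4 × 4 = 16 beats ÷ 1 = 16 chords.
Overall: 27 chords over 18 bars → 27/18 = 1.5 chords per bar.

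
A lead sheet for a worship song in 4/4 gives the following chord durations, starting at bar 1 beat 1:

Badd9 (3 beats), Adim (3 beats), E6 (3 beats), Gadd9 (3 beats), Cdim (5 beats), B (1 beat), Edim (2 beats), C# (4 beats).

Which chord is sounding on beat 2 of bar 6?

C#

Beat 2 of bar 6 is beat (6−1)×4 + 2 = 22 overall.
Running totals: Badd9 ends at 3, Adim ends at 6, E6 ends at 9, Gadd9 ends at 12, Cdim ends at 17, B ends at 18, Edim ends at 20, C# ends at 24.
Beat 22 falls within C#.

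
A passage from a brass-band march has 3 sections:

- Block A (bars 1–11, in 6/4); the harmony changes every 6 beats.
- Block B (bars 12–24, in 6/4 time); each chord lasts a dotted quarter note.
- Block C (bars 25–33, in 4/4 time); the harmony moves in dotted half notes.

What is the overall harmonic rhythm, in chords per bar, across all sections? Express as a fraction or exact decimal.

25/11 chords per bar

A: 11 bars of 6 beats is 66 beats; at 6 beats each that's 11 chords.
B: 13 bars of 6 beats is 78 beats; at 1.5 beats each that's 52 chords.
C: 9 bars of 4 beats is 36 beats; at 3 beats each that's 12 chords.
Overall: 75 chords over 33 bars → 75/33 = 25/11 chords per bar.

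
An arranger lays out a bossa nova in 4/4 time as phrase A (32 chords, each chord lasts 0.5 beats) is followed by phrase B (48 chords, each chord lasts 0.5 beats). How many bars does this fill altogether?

10 bars

A: 32 × 0.5 = 16 beats = 4 bars.
B: 48 × 0.5 = 24 beats = 6 bars.
Total: 4 + 6 = 10 bars.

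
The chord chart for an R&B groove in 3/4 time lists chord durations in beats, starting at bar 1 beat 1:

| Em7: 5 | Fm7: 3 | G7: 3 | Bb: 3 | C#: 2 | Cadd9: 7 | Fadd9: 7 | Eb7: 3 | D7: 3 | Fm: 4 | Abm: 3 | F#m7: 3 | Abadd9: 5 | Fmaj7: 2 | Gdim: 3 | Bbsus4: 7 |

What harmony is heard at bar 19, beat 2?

Beat 2 of bar 19 is beat (19−1)×3 + 2 = 56 overall.
Running totals: Em7 ends at 5, Fm7 ends at 8, G7 ends at 11, Bb ends at 14, C# ends at 16, Cadd9 ends at 23, Fadd9 ends at 30, Eb7 ends at 33, D7 ends at 36, Fm ends at 40, Abm ends at 43, F#m7 ends at 46, Abadd9 ends at 51, Fmaj7 ends at 53, Gdim ends at 56.
Beat 56 falls within Gdim.

Gdim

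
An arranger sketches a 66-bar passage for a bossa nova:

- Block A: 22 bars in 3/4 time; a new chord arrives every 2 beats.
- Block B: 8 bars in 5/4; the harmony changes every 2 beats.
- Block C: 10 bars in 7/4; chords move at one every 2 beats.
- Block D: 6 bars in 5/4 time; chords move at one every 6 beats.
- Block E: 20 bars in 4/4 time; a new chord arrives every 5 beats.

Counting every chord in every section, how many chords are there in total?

109 chords

A: 22 bars × 3 beats = 66 beats; 2 beats/chord → 33 chords.
B: 8 bars × 5 beats = 40 beats; 2 beats/chord → 20 chords.
C: 10 bars × 7 beats = 70 beats; 2 beats/chord → 35 chords.
D: 6 bars × 5 beats = 30 beats; 6 beats/chord → 5 chords.
E: 20 bars × 4 beats = 80 beats; 5 beats/chord → 16 chords.
Total: 33 + 20 + 35 + 5 + 16 = 109.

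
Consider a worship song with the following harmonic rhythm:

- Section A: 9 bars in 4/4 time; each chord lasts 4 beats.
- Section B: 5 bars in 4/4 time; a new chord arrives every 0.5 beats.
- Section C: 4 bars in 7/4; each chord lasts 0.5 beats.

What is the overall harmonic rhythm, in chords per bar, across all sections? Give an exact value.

35/6 chords per bar

A: 9 bars of 4 beats is 36 beats; at 4 beats each that's 9 chords.
B: 5 bars of 4 beats is 20 beats; at 0.5 beats each that's 40 chords.
C: 4 bars of 7 beats is 28 beats; at 0.5 beats each that's 56 chords.
Overall: 105 chords over 18 bars → 105/18 = 35/6 chords per bar.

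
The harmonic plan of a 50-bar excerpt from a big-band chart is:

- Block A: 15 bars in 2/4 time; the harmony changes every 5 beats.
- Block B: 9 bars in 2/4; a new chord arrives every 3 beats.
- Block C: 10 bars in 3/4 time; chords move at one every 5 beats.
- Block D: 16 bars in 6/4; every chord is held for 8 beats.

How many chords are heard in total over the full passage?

A: 15·2 = 30 beats, 30/5 = 6 chords.
B: 9·2 = 18 beats, 18/3 = 6 chords.
C: 10·3 = 30 beats, 30/5 = 6 chords.
D: 16·6 = 96 beats, 96/8 = 12 chords.
Total: 6 + 6 + 6 + 12 = 30.

30 chords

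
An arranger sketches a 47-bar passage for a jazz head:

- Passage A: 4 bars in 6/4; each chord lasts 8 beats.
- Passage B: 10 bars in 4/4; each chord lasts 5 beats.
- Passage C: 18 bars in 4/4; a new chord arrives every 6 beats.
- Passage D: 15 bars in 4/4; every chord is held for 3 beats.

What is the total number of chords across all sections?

43 chords

A has 24 beats and chords last 8 each, so 3 chords.
B has 40 beats and chords last 5 each, so 8 chords.
C has 72 beats and chords last 6 each, so 12 chords.
D has 60 beats and chords last 3 each, so 20 chords.
Total: 3 + 8 + 12 + 20 = 43.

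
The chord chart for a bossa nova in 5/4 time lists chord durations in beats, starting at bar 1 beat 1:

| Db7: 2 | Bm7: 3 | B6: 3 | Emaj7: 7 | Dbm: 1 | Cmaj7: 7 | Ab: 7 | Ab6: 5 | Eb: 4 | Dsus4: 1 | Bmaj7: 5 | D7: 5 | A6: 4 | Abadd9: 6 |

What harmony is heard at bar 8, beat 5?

Dsus4

Beat 5 of bar 8 is beat (8−1)×5 + 5 = 40 overall.
Running totals: Db7 ends at 2, Bm7 ends at 5, B6 ends at 8, Emaj7 ends at 15, Dbm ends at 16, Cmaj7 ends at 23, Ab ends at 30, Ab6 ends at 35, Eb ends at 39, Dsus4 ends at 40.
Beat 40 falls within Dsus4.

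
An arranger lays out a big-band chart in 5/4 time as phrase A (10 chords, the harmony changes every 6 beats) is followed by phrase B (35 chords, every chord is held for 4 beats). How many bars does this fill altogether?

A: 10 × 6 = 60 beats = 12 bars.
B: 35 × 4 = 140 beats = 28 bars.
Total: 12 + 28 = 40 bars.

40 bars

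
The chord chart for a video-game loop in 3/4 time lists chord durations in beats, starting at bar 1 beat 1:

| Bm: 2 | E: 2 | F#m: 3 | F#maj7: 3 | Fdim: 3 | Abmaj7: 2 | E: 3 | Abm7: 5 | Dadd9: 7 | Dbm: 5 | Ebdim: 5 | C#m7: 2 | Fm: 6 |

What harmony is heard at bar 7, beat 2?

Beat 2 of bar 7 is beat (7−1)×3 + 2 = 20 overall.
Running totals: Bm ends at 2, E ends at 4, F#m ends at 7, F#maj7 ends at 10, Fdim ends at 13, Abmaj7 ends at 15, E ends at 18, Abm7 ends at 23.
Beat 20 falls within Abm7.

Abm7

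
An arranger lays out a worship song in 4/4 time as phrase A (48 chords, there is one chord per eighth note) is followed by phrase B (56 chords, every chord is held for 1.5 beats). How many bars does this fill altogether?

27 bars

A: 48 × 0.5 = 24 beats = 6 bars.
B: 56 × 1.5 = 84 beats = 21 bars.
Total: 6 + 21 = 27 bars.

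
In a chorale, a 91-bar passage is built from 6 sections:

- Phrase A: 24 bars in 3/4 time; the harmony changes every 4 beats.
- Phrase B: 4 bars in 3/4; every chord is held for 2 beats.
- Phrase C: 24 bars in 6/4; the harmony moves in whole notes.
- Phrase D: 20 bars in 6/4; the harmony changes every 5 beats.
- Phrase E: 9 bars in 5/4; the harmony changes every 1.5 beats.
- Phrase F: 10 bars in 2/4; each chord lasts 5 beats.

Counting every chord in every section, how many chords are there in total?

A: 24·3 = 72 beats, 72/4 = 18 chords.
B: 4·3 = 12 beats, 12/2 = 6 chords.
C: 24·6 = 144 beats, 144/4 = 36 chords.
D: 20·6 = 120 beats, 120/5 = 24 chords.
E: 9·5 = 45 beats, 45/1.5 = 30 chords.
F: 10·2 = 20 beats, 20/5 = 4 chords.
Total: 18 + 6 + 36 + 24 + 30 + 4 = 118.

118 chords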